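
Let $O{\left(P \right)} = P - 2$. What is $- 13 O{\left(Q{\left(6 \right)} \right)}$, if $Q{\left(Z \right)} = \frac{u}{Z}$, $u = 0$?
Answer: $26$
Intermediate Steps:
$Q{\left(Z \right)} = 0$ ($Q{\left(Z \right)} = \frac{0}{Z} = 0$)
$O{\left(P \right)} = -2 + P$
$- 13 O{\left(Q{\left(6 \right)} \right)} = - 13 \left(-2 + 0\right) = \left(-13\right) \left(-2\right) = 26$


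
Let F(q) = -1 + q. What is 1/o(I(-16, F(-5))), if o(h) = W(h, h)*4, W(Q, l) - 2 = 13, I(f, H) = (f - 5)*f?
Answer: 1/60 ≈ 0.016667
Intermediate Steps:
I(f, H) = f*(-5 + f) (I(f, H) = (-5 + f)*f = f*(-5 + f))
W(Q, l) = 15 (W(Q, l) = 2 + 13 = 15)
o(h) = 60 (o(h) = 15*4 = 60)
1/o(I(-16, F(-5))) = 1/60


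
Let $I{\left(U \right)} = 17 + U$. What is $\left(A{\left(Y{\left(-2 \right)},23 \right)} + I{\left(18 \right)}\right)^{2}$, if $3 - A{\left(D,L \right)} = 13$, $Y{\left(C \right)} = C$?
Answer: $625$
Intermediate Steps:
$A{\left(D,L \right)} = -10$ ($A{\left(D,L \right)} = 3 - 13 = -10$)
$\left(A{\left(Y{\left(-2 \right)},23 \right)} + I{\left(18 \right)}\right)^{2} = \left(-10 + \left(17 + 18\right)\right)^{2} = \left(-10 + 35\right)^{2} = 25^{2} = 625$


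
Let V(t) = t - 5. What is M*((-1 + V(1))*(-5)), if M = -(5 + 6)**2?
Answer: -3025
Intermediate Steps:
V(t) = -5 + t
M = -121 (M = -1*11**2 = -1*121 = -121)
M*((-1 + V(1))*(-5)) = -121*(-1 + (-5 + 1))*(-5) = -121*(-1 - 4)*(-5) = -(-605)*(-5) = -121*25 = -3025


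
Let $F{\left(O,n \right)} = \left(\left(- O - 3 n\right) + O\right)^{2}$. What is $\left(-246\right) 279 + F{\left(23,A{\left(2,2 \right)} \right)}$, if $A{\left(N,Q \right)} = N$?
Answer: $-68598$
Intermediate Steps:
$F{\left(O,n \right)} = 9 n^{2}$ ($F{\left(O,n \right)} = \left(- 3 n\right)^{2} = 9 n^{2}$)
$\left(-246\right) 279 + F{\left(23,A{\left(2,2 \right)} \right)} = \left(-246\right) 279 + 9 \cdot 2^{2} = -68634 + 9 \cdot 4 = -68634 + 36 = -68598$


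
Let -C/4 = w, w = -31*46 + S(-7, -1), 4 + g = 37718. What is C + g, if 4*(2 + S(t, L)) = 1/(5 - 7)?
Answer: 86853/2 ≈ 43427.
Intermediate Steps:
S(t, L) = -17/8 (S(t, L) = -2 + 1/(4*(5 - 7)) = -2 + (1/4)/(-2) = -2 + (1/4)*(-1/2) = -2 - 1/8 = -17/8)
g = 37714 (g = -4 + 37718 = 37714)
w = -11425/8 (w = -31*46 - 17/8 = -1426 - 17/8 = -11425/8 ≈ -1428.1)
C = 11425/2 (C = -4*(-11425/8) = 11425/2 ≈ 5712.5)
C + g = 11425/2 + 37714 = 86853/2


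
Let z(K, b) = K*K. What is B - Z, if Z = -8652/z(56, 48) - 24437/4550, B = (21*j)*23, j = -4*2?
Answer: -140353679/36400 ≈ -3855.9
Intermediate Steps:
z(K, b) = K**2
j = -8
B = -3864 (B = (21*(-8))*23 = -168*23 = -3864)
Z = -295921/36400 (Z = -8652/(56**2) - 24437/4550 = -8652/3136 - 24437*1/4550 = -8652*1/3136 - 3491/650 = -309/112 - 3491/650 = -295921/36400 ≈ -8.1297)
B - Z = -3864 - 1*(-295921/36400) = -3864 + 295921/36400 = -140353679/36400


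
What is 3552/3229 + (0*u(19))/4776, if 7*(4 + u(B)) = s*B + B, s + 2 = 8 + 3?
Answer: 3552/3229 ≈ 1.1000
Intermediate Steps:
s = 9 (s = -2 + (8 + 3) = -2 + 11 = 9)
u(B) = -4 + 10*B/7 (u(B) = -4 + (9*B + B)/7 = -4 + (10*B)/7 = -4 + 10*B/7)
3552/3229 + (0*u(19))/4776 = 3552/3229 + (0*(-4 + (10/7)*19))/4776 = 3552*(1/3229) + (0*(-4 + 190/7))*(1/4776) = 3552/3229 + (0*(162/7))*(1/4776) = 3552/3229 + 0*(1/4776) = 3552/3229 + 0 = 3552/3229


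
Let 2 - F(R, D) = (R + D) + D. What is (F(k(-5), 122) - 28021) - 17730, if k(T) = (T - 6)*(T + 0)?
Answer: -46048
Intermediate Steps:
k(T) = T*(-6 + T) (k(T) = (-6 + T)*T = T*(-6 + T))
F(R, D) = 2 - R - 2*D (F(R, D) = 2 - ((R + D) + D) = 2 - ((D + R) + D) = 2 - (R + 2*D) = 2 + (-R - 2*D) = 2 - R - 2*D)
(F(k(-5), 122) - 28021) - 17730 = ((2 - (-5)*(-6 - 5) - 2*122) - 28021) - 17730 = ((2 - (-5)*(-11) - 244) - 28021) - 17730 = ((2 - 1*55 - 244) - 28021) - 17730 = ((2 - 55 - 244) - 28021) - 17730 = (-297 - 28021) - 17730 = -28318 - 17730 = -46048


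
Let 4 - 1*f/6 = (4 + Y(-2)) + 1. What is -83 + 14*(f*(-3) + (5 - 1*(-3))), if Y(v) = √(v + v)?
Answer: 281 + 504*I ≈ 281.0 + 504.0*I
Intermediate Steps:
Y(v) = √2*√v (Y(v) = √(2*v) = √2*√v)
f = -6 - 12*I (f = 24 - 6*((4 + √2*√(-2)) + 1) = 24 - 6*((4 + √2*(I*√2)) + 1) = 24 - 6*((4 + 2*I) + 1) = 24 - 6*(5 + 2*I) = 24 + (-30 - 12*I) = -6 - 12*I ≈ -6.0 - 12.0*I)
-83 + 14*(f*(-3) + (5 - 1*(-3))) = -83 + 14*((-6 - 12*I)*(-3) + (5 - 1*(-3))) = -83 + 14*((18 + 36*I) + (5 + 3)) = -83 + 14*((18 + 36*I) + 8) = -83 + 14*(26 + 36*I) = -83 + (364 + 504*I) = 281 + 504*I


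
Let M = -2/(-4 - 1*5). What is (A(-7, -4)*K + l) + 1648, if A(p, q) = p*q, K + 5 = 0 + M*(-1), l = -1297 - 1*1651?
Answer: -13016/9 ≈ -1446.2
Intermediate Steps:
M = 2/9 (M = -2/(-4 - 5) = -2/(-9) = -2*(-⅑) = 2/9 ≈ 0.22222)
l = -2948 (l = -1297 - 1651 = -2948)
K = -47/9 (K = -5 + (0 + (2/9)*(-1)) = -5 + (0 - 2/9) = -5 - 2/9 = -47/9 ≈ -5.2222)
(A(-7, -4)*K + l) + 1648 = (-7*(-4)*(-47/9) - 2948) + 1648 = (28*(-47/9) - 2948) + 1648 = (-1316/9 - 2948) + 1648 = -27848/9 + 1648 = -13016/9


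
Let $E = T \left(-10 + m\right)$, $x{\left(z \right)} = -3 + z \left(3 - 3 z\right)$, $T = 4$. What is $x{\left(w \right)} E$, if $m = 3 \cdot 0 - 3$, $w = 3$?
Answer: $1092$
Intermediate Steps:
$m = -3$ ($m = 0 - 3 = -3$)
$E = -52$ ($E = 4 \left(-10 - 3\right) = 4 \left(-13\right) = -52$)
$x{\left(w \right)} E = \left(-3 - 3 \cdot 3^{2} + 3 \cdot 3\right) \left(-52\right) = \left(-3 - 27 + 9\right) \left(-52\right) = \left(-21\right) \left(-52\right) = 1092$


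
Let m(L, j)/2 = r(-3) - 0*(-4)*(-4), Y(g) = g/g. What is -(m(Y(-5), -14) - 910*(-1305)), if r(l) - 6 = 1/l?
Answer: -3562684/3 ≈ -1.1876e+6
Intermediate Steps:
r(l) = 6 + 1/l
Y(g) = 1
m(L, j) = 34/3 (m(L, j) = 2*((6 + 1/(-3)) - 0*(-4)*(-4)) = 2*((6 - 1/3) - 0*(-4)) = 2*(17/3 - 1*0) = 2*(17/3 + 0) = 2*(17/3) = 34/3)
-(m(Y(-5), -14) - 910*(-1305)) = -(34/3 - 910*(-1305)) = -(34/3 + 1187550) = -1*3562684/3 = -3562684/3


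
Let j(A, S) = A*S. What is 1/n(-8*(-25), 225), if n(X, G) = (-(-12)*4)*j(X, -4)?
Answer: -1/38400 ≈ -2.6042e-5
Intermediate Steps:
n(X, G) = -192*X (n(X, G) = (-(-12)*4)*(X*(-4)) = (-4*(-12))*(-4*X) = 48*(-4*X) = -192*X)
1/n(-8*(-25), 225) = 1/(-(-1536)*(-25)) = 1/(-192*200) = 1/(-38400) = -1/38400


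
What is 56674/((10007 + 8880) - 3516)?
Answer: 56674/15371 ≈ 3.6871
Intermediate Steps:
56674/((10007 + 8880) - 3516) = 56674/(18887 - 3516) = 56674/15371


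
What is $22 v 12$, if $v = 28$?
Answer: $7392$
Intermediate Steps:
$22 v 12 = 22 \cdot 28 \cdot 12 = 616 \cdot 12 = 7392$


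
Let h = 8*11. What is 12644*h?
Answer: 1112672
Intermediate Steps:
h = 88
12644*h = 12644*88 = 1112672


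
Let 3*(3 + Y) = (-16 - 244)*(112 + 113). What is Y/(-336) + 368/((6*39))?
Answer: 781225/13104 ≈ 59.617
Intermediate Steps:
Y = -19503 (Y = -3 + ((-16 - 244)*(112 + 113))/3 = -3 + (-260*225)/3 = -3 + (1/3)*(-58500) = -3 - 19500 = -19503)
Y/(-336) + 368/((6*39)) = -19503/(-336) + 368/((6*39)) = -19503*(-1/336) + 368/234 = 6501/112 + 368*(1/234) = 6501/112 + 184/117 = 781225/13104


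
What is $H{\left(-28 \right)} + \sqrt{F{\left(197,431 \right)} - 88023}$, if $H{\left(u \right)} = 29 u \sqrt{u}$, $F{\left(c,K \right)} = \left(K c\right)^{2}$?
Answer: $\sqrt{7209110626} - 1624 i \sqrt{7} \approx 84907.0 - 4296.7 i$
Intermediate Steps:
$F{\left(c,K \right)} = K^{2} c^{2}$
$H{\left(u \right)} = 29 u^{\frac{3}{2}}$
$H{\left(-28 \right)} + \sqrt{F{\left(197,431 \right)} - 88023} = 29 \left(-28\right)^{\frac{3}{2}} + \sqrt{431^{2} \cdot 197^{2} - 88023} = 29 \left(- 56 i \sqrt{7}\right) + \sqrt{185761 \cdot 38809 - 88023} = - 1624 i \sqrt{7} + \sqrt{7209198649 - 88023} = - 1624 i \sqrt{7} + \sqrt{7209110626} = \sqrt{7209110626} - 1624 i \sqrt{7}$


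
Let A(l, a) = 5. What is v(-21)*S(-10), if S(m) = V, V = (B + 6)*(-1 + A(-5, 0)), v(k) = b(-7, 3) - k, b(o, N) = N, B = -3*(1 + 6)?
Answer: -1440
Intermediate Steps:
B = -21 (B = -3*7 = -21)
v(k) = 3 - k
V = -60 (V = (-21 + 6)*(-1 + 5) = -15*4 = -60)
S(m) = -60
v(-21)*S(-10) = (3 - 1*(-21))*(-60) = (3 + 21)*(-60) = 24*(-60) = -1440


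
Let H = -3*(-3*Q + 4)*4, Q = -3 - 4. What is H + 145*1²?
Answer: -155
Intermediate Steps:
Q = -7
H = -300 (H = -3*(-3*(-7) + 4)*4 = -3*(21 + 4)*4 = -3*25*4 = -75*4 = -300)
H + 145*1² = -300 + 145*1² = -300 + 145*1 = -300 + 145 = -155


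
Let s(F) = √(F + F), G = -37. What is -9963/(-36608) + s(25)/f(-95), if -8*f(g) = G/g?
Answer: 9963/36608 - 3800*√2/37 ≈ -144.97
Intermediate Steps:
s(F) = √2*√F (s(F) = √(2*F) = √2*√F)
f(g) = 37/(8*g) (f(g) = -(-37)/(8*g) = 37/(8*g))
-9963/(-36608) + s(25)/f(-95) = -9963/(-36608) + (√2*√25)/(((37/8)/(-95))) = -9963*(-1/36608) + (√2*5)/(((37/8)*(-1/95))) = 9963/36608 + (5*√2)/(-37/760) = 9963/36608 + (5*√2)*(-760/37) = 9963/36608 - 3800*√2/37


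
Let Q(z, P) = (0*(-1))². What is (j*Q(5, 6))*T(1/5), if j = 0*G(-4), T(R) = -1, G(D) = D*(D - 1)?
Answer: 0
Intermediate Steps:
Q(z, P) = 0 (Q(z, P) = 0² = 0)
G(D) = D*(-1 + D)
j = 0 (j = 0*(-4*(-1 - 4)) = 0*(-4*(-5)) = 0*20 = 0)
(j*Q(5, 6))*T(1/5) = (0*0)*(-1) = 0*(-1) = 0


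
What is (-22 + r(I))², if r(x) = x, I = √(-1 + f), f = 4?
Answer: (22 - √3)² ≈ 410.79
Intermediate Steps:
I = √3 (I = √(-1 + 4) = √3 ≈ 1.7320)
(-22 + r(I))² = (-22 + √3)²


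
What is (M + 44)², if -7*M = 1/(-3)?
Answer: 855625/441 ≈ 1940.2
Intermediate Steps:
M = 1/21 (M = -⅐/(-3) = -⅐*(-⅓) = 1/21 ≈ 0.047619)
(M + 44)² = (1/21 + 44)² = (925/21)² = 855625/441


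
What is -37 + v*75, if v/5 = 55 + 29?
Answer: 31463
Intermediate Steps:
v = 420 (v = 5*(55 + 29) = 5*84 = 420)
-37 + v*75 = -37 + 420*75 = -37 + 31500 = 31463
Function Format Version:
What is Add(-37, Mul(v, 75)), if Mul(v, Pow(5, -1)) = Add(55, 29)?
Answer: 31463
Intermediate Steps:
v = 420 (v = Mul(5, Add(55, 29)) = Mul(5, 84) = 420)
Add(-37, Mul(v, 75)) = Add(-37, Mul(420, 75)) = Add(-37, 31500) = 31463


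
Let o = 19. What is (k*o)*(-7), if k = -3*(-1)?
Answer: -399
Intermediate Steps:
k = 3
(k*o)*(-7) = (3*19)*(-7) = 57*(-7) = -399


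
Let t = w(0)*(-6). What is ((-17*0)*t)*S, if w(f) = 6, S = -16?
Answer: 0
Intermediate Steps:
t = -36 (t = 6*(-6) = -36)
((-17*0)*t)*S = (-17*0*(-36))*(-16) = (0*(-36))*(-16) = 0*(-16) = 0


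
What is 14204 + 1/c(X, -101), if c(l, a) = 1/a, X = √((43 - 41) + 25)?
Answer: 14103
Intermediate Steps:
X = 3*√3 (X = √(2 + 25) = √27 = 3*√3 ≈ 5.1962)
14204 + 1/c(X, -101) = 14204 + 1/(1/(-101)) = 14204 + 1/(-1/101) = 14204 - 101 = 14103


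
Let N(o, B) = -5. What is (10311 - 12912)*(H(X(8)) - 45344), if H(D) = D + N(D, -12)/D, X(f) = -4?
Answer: 471787587/4 ≈ 1.1795e+8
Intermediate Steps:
H(D) = D - 5/D
(10311 - 12912)*(H(X(8)) - 45344) = (10311 - 12912)*((-4 - 5/(-4)) - 45344) = -2601*((-4 - 5*(-1/4)) - 45344) = -2601*((-4 + 5/4) - 45344) = -2601*(-11/4 - 45344) = -2601*(-181387/4) = 471787587/4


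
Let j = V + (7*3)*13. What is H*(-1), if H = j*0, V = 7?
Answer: 0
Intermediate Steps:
j = 280 (j = 7 + (7*3)*13 = 7 + 21*13 = 7 + 273 = 280)
H = 0 (H = 280*0 = 0)
H*(-1) = 0*(-1) = 0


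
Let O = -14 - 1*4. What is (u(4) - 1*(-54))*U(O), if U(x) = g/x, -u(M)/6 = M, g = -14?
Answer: 70/3 ≈ 23.333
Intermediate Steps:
u(M) = -6*M
O = -18 (O = -14 - 4 = -18)
U(x) = -14/x
(u(4) - 1*(-54))*U(O) = (-6*4 - 1*(-54))*(-14/(-18)) = (-24 + 54)*(-14*(-1/18)) = 30*(7/9) = 70/3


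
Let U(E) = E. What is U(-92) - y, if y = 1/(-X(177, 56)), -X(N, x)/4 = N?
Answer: -65137/708 ≈ -92.001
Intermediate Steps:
X(N, x) = -4*N
y = 1/708 (y = 1/(-(-4)*177) = 1/(-1*(-708)) = 1/708 ≈ 0.0014124)
U(-92) - y = -92 - 1*1/708 = -92 - 1/708 = -65137/708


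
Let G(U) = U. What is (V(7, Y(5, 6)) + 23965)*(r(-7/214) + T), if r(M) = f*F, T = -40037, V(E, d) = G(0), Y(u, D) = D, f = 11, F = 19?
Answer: -954478020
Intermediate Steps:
V(E, d) = 0
r(M) = 209 (r(M) = 11*19 = 209)
(V(7, Y(5, 6)) + 23965)*(r(-7/214) + T) = (0 + 23965)*(209 - 40037) = 23965*(-39828) = -954478020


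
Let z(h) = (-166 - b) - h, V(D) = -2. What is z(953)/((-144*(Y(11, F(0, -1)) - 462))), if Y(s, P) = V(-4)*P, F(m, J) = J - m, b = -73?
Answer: -523/33120 ≈ -0.015791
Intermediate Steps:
Y(s, P) = -2*P
z(h) = -93 - h (z(h) = (-166 - 1*(-73)) - h = (-166 + 73) - h = -93 - h)
z(953)/((-144*(Y(11, F(0, -1)) - 462))) = (-93 - 1*953)/((-144*(-2*(-1 - 1*0) - 462))) = (-93 - 953)/((-144*(-2*(-1 + 0) - 462))) = -1046*(-1/(144*(-2*(-1) - 462))) = -1046*(-1/(144*(2 - 462))) = -1046/((-144*(-460))) = -1046/66240 = -1046*1/66240 = -523/33120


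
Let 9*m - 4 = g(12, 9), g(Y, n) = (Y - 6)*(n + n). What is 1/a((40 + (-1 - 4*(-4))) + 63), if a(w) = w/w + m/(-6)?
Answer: -27/29 ≈ -0.93103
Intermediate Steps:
g(Y, n) = 2*n*(-6 + Y) (g(Y, n) = (-6 + Y)*(2*n) = 2*n*(-6 + Y))
m = 112/9 (m = 4/9 + (2*9*(-6 + 12))/9 = 4/9 + (2*9*6)/9 = 4/9 + (1/9)*108 = 4/9 + 12 = 112/9 ≈ 12.444)
a(w) = -29/27 (a(w) = w/w + (112/9)/(-6) = 1 + (112/9)*(-1/6) = 1 - 56/27 = -29/27)
1/a((40 + (-1 - 4*(-4))) + 63) = 1/(-29/27) = -27/29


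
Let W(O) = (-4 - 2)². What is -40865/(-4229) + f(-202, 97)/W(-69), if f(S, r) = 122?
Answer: 993539/76122 ≈ 13.052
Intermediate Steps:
W(O) = 36 (W(O) = (-6)² = 36)
-40865/(-4229) + f(-202, 97)/W(-69) = -40865/(-4229) + 122/36 = -40865*(-1/4229) + 122*(1/36) = 40865/4229 + 61/18 = 993539/76122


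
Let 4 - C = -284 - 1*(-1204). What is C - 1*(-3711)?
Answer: 2795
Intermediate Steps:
C = -916 (C = 4 - (-284 - 1*(-1204)) = 4 - (-284 + 1204) = 4 - 1*920 = 4 - 920 = -916)
C - 1*(-3711) = -916 - 1*(-3711) = -916 + 3711 = 2795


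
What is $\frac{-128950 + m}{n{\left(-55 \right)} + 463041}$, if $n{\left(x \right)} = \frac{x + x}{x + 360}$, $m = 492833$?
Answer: $\frac{22196863}{28245479} \approx 0.78586$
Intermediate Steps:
$n{\left(x \right)} = \frac{2 x}{360 + x}$
$\frac{-128950 + m}{n{\left(-55 \right)} + 463041} = \frac{-128950 + 492833}{2 \left(-55\right) \frac{1}{360 - 55} + 463041} = \frac{363883}{2 \left(-55\right) \frac{1}{305} + 463041} = \frac{363883}{- \frac{22}{61} + 463041} = \frac{363883}{\frac{28245479}{61}} = 363883 \cdot \frac{61}{28245479} = \frac{22196863}{28245479}$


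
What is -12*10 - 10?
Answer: -130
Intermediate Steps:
-12*10 - 10 = -120 - 10 = -130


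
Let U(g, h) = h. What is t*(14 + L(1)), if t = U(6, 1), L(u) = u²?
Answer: 15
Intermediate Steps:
t = 1
t*(14 + L(1)) = 1*(14 + 1²) = 1*(14 + 1) = 1*15 = 15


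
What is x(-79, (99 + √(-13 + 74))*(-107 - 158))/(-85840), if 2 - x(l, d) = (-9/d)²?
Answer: -6662076810589/285936353853200000 - 8019*√61/285936353853200000 ≈ -2.3299e-5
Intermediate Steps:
x(l, d) = 2 - 81/d² (x(l, d) = 2 - (-9/d)² = 2 - 81/d²)
x(-79, (99 + √(-13 + 74))*(-107 - 158))/(-85840) = (2 - 81*1/((-107 - 158)²*(99 + √(-13 + 74))²))/(-85840) = (2 - 81*1/(70225*(99 + √61)²))*(-1/85840) = (2 - 81/(-26235 - 265*√61)²)*(-1/85840) = -1/42920 + 81/(85840*(-26235 - 265*√61)²)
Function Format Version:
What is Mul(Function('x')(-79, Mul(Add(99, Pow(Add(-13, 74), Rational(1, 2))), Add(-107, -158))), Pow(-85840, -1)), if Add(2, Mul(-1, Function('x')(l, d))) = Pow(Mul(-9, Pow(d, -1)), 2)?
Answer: Add(Rational(-6662076810589, 285936353853200000), Mul(Rational(-8019, 285936353853200000), Pow(61, Rational(1, 2)))) ≈ -2.3299e-5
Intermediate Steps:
Function('x')(l, d) = Add(2, Mul(-81, Pow(d, -2))) (Function('x')(l, d) = Add(2, Mul(-1, Pow(Mul(-9, Pow(d, -1)), 2))) = Add(2, Mul(-1, Mul(81, Pow(d, -2)))) = Add(2, Mul(-81, Pow(d, -2))))
Mul(Function('x')(-79, Mul(Add(99, Pow(Add(-13, 74), Rational(1, 2))), Add(-107, -158))), Pow(-85840, -1)) = Mul(Add(2, Mul(-81, Pow(Mul(Add(99, Pow(Add(-13, 74), Rational(1, 2))), Add(-107, -158)), -2))), Pow(-85840, -1)) = Mul(Add(2, Mul(-81, Pow(Mul(Add(99, Pow(61, Rational(1, 2))), -265), -2))), Rational(-1, 85840)) = Mul(Add(2, Mul(-81, Pow(Add(-26235, Mul(-265, Pow(61, Rational(1, 2)))), -2))), Rational(-1, 85840)) = Add(Rational(-1, 42920), Mul(Rational(81, 85840), Pow(Add(-26235, Mul(-265, Pow(61, Rational(1, 2)))), -2)))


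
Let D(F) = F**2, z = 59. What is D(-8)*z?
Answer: 3776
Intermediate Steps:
D(-8)*z = (-8)**2*59 = 64*59 = 3776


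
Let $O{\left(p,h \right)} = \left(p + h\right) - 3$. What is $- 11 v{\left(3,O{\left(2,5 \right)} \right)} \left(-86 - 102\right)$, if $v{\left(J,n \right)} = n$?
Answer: $8272$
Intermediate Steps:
$O{\left(p,h \right)} = -3 + h + p$ ($O{\left(p,h \right)} = \left(h + p\right) - 3 = -3 + h + p$)
$- 11 v{\left(3,O{\left(2,5 \right)} \right)} \left(-86 - 102\right) = - 11 \left(-3 + 5 + 2\right) \left(-86 - 102\right) = - 11 \cdot 4 \left(-188\right) = \left(-11\right) \left(-752\right) = 8272$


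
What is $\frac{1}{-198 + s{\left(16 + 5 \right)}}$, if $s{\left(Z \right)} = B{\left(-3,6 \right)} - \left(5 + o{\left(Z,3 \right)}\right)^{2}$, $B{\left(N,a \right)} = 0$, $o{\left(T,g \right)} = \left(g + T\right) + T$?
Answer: $- \frac{1}{2698} \approx -0.00037064$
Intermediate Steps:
$o{\left(T,g \right)} = g + 2 T$ ($o{\left(T,g \right)} = \left(T + g\right) + T = g + 2 T$)
$s{\left(Z \right)} = - \left(8 + 2 Z\right)^{2}$ ($s{\left(Z \right)} = 0 - \left(5 + \left(3 + 2 Z\right)\right)^{2} = 0 - \left(8 + 2 Z\right)^{2} = - \left(8 + 2 Z\right)^{2}$)
$\frac{1}{-198 + s{\left(16 + 5 \right)}} = \frac{1}{-198 - 4 \left(4 + \left(16 + 5\right)\right)^{2}} = \frac{1}{-198 - 4 \left(4 + 21\right)^{2}} = \frac{1}{-198 - 4 \cdot 25^{2}} = \frac{1}{-198 - 2500} = \frac{1}{-2698} = - \frac{1}{2698}$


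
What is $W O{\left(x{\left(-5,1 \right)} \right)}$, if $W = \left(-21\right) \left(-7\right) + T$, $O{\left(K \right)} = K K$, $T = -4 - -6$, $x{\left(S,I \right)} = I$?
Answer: $149$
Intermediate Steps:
$T = 2$ ($T = -4 + 6 = 2$)
$O{\left(K \right)} = K^{2}$
$W = 149$ ($W = \left(-21\right) \left(-7\right) + 2 = 147 + 2 = 149$)
$W O{\left(x{\left(-5,1 \right)} \right)} = 149 \cdot 1^{2} = 149 \cdot 1 = 149$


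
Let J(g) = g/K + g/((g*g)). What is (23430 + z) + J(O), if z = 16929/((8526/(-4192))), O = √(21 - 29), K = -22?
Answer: 21466302/1421 - 15*I*√2/44 ≈ 15106.0 - 0.48212*I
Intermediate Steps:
O = 2*I*√2 (O = √(-8) = 2*I*√2 ≈ 2.8284*I)
J(g) = 1/g - g/22 (J(g) = g/(-22) + g/((g*g)) = g*(-1/22) + g/(g²) = -g/22 + g/g² = -g/22 + 1/g = 1/g - g/22)
z = -11827728/1421 (z = 16929/((8526*(-1/4192))) = 16929/(-4263/2096) = 16929*(-2096/4263) = -11827728/1421 ≈ -8323.5)
(23430 + z) + J(O) = (23430 - 11827728/1421) + (1/(2*I*√2) - I*√2/11) = 21466302/1421 + (-I*√2/4 - I*√2/11) = 21466302/1421 - 15*I*√2/44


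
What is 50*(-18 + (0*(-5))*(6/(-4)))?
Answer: -900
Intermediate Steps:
50*(-18 + (0*(-5))*(6/(-4))) = 50*(-18 + 0*(6*(-1/4))) = 50*(-18 + 0*(-3/2)) = 50*(-18 + 0) = 50*(-18) = -900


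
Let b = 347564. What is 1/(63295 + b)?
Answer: 1/410859 ≈ 2.4339e-6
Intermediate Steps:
1/(63295 + b) = 1/(63295 + 347564) = 1/410859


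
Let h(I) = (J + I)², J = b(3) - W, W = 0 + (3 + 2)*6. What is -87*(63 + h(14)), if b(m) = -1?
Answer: -30624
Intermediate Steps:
W = 30 (W = 0 + 5*6 = 0 + 30 = 30)
J = -31 (J = -1 - 1*30 = -1 - 30 = -31)
h(I) = (-31 + I)²
-87*(63 + h(14)) = -87*(63 + (-31 + 14)²) = -87*(63 + (-17)²) = -87*(63 + 289) = -87*352 = -30624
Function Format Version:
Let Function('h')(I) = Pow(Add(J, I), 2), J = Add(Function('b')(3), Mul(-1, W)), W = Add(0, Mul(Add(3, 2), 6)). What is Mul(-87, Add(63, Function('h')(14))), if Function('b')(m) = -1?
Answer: -30624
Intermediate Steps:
W = 30 (W = Add(0, Mul(5, 6)) = Add(0, 30) = 30)
J = -31 (J = Add(-1, Mul(-1, 30)) = Add(-1, -30) = -31)
Function('h')(I) = Pow(Add(-31, I), 2)
Mul(-87, Add(63, Function('h')(14))) = Mul(-87, Add(63, Pow(Add(-31, 14), 2))) = Mul(-87, Add(63, Pow(-17, 2))) = Mul(-87, Add(63, 289)) = Mul(-87, 352) = -30624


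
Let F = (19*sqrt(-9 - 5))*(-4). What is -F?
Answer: 76*I*sqrt(14) ≈ 284.37*I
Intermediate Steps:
F = -76*I*sqrt(14) (F = (19*sqrt(-14))*(-4) = (19*(I*sqrt(14)))*(-4) = (19*I*sqrt(14))*(-4) = -76*I*sqrt(14) ≈ -284.37*I)
-F = -(-76)*I*sqrt(14) = 76*I*sqrt(14)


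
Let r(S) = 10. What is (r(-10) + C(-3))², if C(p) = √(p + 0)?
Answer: (10 + I*√3)² ≈ 97.0 + 34.641*I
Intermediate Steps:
C(p) = √p
(r(-10) + C(-3))² = (10 + √(-3))² = (10 + I*√3)²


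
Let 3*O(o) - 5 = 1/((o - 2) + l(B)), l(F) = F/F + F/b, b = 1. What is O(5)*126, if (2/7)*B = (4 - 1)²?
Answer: 14994/71 ≈ 211.18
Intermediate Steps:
B = 63/2 (B = 7*(4 - 1)²/2 = (7/2)*3² = (7/2)*9 = 63/2 ≈ 31.500)
l(F) = 1 + F (l(F) = F/F + F/1 = 1 + F*1 = 1 + F)
O(o) = 5/3 + 1/(3*(61/2 + o)) (O(o) = 5/3 + 1/(3*((o - 2) + (1 + 63/2))) = 5/3 + 1/(3*((-2 + o) + 65/2)) = 5/3 + 1/(3*(61/2 + o)))
O(5)*126 = ((307 + 10*5)/(3*(61 + 2*5)))*126 = ((307 + 50)/(3*(61 + 10)))*126 = ((⅓)*357/71)*126 = ((⅓)*(1/71)*357)*126 = (119/71)*126 = 14994/71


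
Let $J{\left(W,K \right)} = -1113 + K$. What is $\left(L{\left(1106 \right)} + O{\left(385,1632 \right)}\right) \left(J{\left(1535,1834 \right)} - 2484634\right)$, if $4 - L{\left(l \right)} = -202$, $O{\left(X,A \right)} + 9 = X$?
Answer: $-1445637366$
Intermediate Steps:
$O{\left(X,A \right)} = -9 + X$
$L{\left(l \right)} = 206$ ($L{\left(l \right)} = 4 - -202 = 4 + 202 = 206$)
$\left(L{\left(1106 \right)} + O{\left(385,1632 \right)}\right) \left(J{\left(1535,1834 \right)} - 2484634\right) = \left(206 + \left(-9 + 385\right)\right) \left(\left(-1113 + 1834\right) - 2484634\right) = \left(206 + 376\right) \left(721 - 2484634\right) = 582 \left(-2483913\right) = -1445637366$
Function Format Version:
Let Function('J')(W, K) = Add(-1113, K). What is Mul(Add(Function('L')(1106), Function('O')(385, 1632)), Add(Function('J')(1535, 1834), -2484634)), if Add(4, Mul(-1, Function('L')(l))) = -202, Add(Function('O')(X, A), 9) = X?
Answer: -1445637366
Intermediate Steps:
Function('O')(X, A) = Add(-9, X)
Function('L')(l) = 206 (Function('L')(l) = Add(4, Mul(-1, -202)) = Add(4, 202) = 206)
Mul(Add(Function('L')(1106), Function('O')(385, 1632)), Add(Function('J')(1535, 1834), -2484634)) = Mul(Add(206, Add(-9, 385)), Add(Add(-1113, 1834), -2484634)) = Mul(Add(206, 376), Add(721, -2484634)) = Mul(582, -2483913) = -1445637366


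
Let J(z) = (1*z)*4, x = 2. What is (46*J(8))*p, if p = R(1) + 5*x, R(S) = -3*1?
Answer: 10304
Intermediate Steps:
R(S) = -3
p = 7 (p = -3 + 5*2 = -3 + 10 = 7)
J(z) = 4*z (J(z) = z*4 = 4*z)
(46*J(8))*p = (46*(4*8))*7 = (46*32)*7 = 1472*7 = 10304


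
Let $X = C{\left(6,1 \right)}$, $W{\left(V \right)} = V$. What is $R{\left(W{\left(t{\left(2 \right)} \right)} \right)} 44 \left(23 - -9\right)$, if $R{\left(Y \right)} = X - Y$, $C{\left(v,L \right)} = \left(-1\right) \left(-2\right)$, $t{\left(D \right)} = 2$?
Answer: $0$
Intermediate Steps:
$C{\left(v,L \right)} = 2$
$X = 2$
$R{\left(Y \right)} = 2 - Y$
$R{\left(W{\left(t{\left(2 \right)} \right)} \right)} 44 \left(23 - -9\right) = \left(2 - 2\right) 44 \left(23 - -9\right) = \left(2 - 2\right) 44 \left(23 + 9\right) = 0 \cdot 44 \cdot 32 = 0 \cdot 32 = 0$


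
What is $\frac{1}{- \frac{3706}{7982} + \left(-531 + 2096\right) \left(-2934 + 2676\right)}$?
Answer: $- \frac{3991}{1611447923} \approx -2.4767 \cdot 10^{-6}$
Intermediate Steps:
$\frac{1}{- \frac{3706}{7982} + \left(-531 + 2096\right) \left(-2934 + 2676\right)} = \frac{1}{\left(-3706\right) \frac{1}{7982} + 1565 \left(-258\right)} = \frac{1}{- \frac{1853}{3991} - 403770} = \frac{1}{- \frac{1611447923}{3991}} = - \frac{3991}{1611447923}$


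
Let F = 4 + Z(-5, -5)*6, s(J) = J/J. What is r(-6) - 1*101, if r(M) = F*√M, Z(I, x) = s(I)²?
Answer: -101 + 10*I*√6 ≈ -101.0 + 24.495*I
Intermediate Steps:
s(J) = 1
Z(I, x) = 1 (Z(I, x) = 1² = 1)
F = 10 (F = 4 + 1*6 = 4 + 6 = 10)
r(M) = 10*√M
r(-6) - 1*101 = 10*√(-6) - 1*101 = 10*(I*√6) - 101 = 10*I*√6 - 101 = -101 + 10*I*√6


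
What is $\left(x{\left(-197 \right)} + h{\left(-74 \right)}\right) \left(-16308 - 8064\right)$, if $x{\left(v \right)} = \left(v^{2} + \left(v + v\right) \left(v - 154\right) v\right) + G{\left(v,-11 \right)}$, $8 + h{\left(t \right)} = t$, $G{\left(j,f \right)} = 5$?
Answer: $663044793192$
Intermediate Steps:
$h{\left(t \right)} = -8 + t$
$x{\left(v \right)} = 5 + v^{2} + 2 v^{2} \left(-154 + v\right)$ ($x{\left(v \right)} = \left(v^{2} + \left(v + v\right) \left(v - 154\right) v\right) + 5 = \left(v^{2} + 2 v \left(-154 + v\right) v\right) + 5 = \left(v^{2} + 2 v^{2} \left(-154 + v\right)\right) + 5 = 5 + v^{2} + 2 v^{2} \left(-154 + v\right)$)
$\left(x{\left(-197 \right)} + h{\left(-74 \right)}\right) \left(-16308 - 8064\right) = \left(\left(5 - 307 \left(-197\right)^{2} + 2 \left(-197\right)^{3}\right) - 82\right) \left(-16308 - 8064\right) = \left(\left(5 - 11914363 + 2 \left(-7645373\right)\right) - 82\right) \left(-24372\right) = \left(\left(5 - 11914363 - 15290746\right) - 82\right) \left(-24372\right) = \left(-27205104 - 82\right) \left(-24372\right) = \left(-27205186\right) \left(-24372\right) = 663044793192$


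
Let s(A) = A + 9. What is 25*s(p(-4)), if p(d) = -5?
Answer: 100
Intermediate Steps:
s(A) = 9 + A
25*s(p(-4)) = 25*(9 - 5) = 25*4 = 100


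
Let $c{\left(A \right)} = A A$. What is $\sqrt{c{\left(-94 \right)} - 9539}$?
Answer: $i \sqrt{703} \approx 26.514 i$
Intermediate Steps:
$c{\left(A \right)} = A^{2}$
$\sqrt{c{\left(-94 \right)} - 9539} = \sqrt{\left(-94\right)^{2} - 9539} = \sqrt{8836 - 9539} = \sqrt{-703} = i \sqrt{703}$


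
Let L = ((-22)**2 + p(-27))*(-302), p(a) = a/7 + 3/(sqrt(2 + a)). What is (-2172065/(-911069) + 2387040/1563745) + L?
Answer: -289208426211925123/1994551430767 + 906*I/5 ≈ -1.45e+5 + 181.2*I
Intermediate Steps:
p(a) = 3/sqrt(2 + a) + a/7 (p(a) = a*(1/7) + 3/sqrt(2 + a) = a/7 + 3/sqrt(2 + a) = 3/sqrt(2 + a) + a/7)
L = -1015022/7 + 906*I/5 (L = ((-22)**2 + (3/sqrt(2 - 27) + (1/7)*(-27)))*(-302) = (484 + (3/sqrt(-25) - 27/7))*(-302) = (484 + (3*(-I/5) - 27/7))*(-302) = (484 + (-3*I/5 - 27/7))*(-302) = (484 + (-27/7 - 3*I/5))*(-302) = (3361/7 - 3*I/5)*(-302) = -1015022/7 + 906*I/5 ≈ -1.45e+5 + 181.2*I)
(-2172065/(-911069) + 2387040/1563745) + L = (-2172065/(-911069) + 2387040/1563745) + (-1015022/7 + 906*I/5) = (-2172065*(-1/911069) + 2387040*(1/1563745)) + (-1015022/7 + 906*I/5) = (2172065/911069 + 477408/312749) + (-1015022/7 + 906*I/5) = 1114262785837/284935918681 + (-1015022/7 + 906*I/5) = -289208426211925123/1994551430767 + 906*I/5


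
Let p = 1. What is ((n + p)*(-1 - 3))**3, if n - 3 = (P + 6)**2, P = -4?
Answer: -32768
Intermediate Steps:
n = 7 (n = 3 + (-4 + 6)**2 = 3 + 2**2 = 3 + 4 = 7)
((n + p)*(-1 - 3))**3 = ((7 + 1)*(-1 - 3))**3 = (8*(-4))**3 = (-32)**3 = -32768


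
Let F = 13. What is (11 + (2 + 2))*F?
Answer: 195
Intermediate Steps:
(11 + (2 + 2))*F = (11 + (2 + 2))*13 = (11 + 4)*13 = 15*13 = 195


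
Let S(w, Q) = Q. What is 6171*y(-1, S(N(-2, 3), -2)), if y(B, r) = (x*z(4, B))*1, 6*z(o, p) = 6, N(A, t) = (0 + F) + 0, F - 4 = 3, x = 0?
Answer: 0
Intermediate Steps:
F = 7 (F = 4 + 3 = 7)
N(A, t) = 7 (N(A, t) = (0 + 7) + 0 = 7 + 0 = 7)
z(o, p) = 1 (z(o, p) = (⅙)*6 = 1)
y(B, r) = 0 (y(B, r) = (0*1)*1 = 0*1 = 0)
6171*y(-1, S(N(-2, 3), -2)) = 6171*0 = 0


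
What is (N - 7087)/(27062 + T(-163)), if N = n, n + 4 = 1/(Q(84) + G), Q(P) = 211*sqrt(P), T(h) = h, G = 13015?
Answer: -1174627405936/4455831750439 - 422*sqrt(21)/4455831750439 ≈ -0.26362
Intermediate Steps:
n = -4 + 1/(13015 + 422*sqrt(21)) (n = -4 + 1/(211*sqrt(84) + 13015) = -4 + 1/(211*(2*sqrt(21)) + 13015) = -4 + 1/(422*sqrt(21) + 13015) = -4 + 1/(13015 + 422*sqrt(21)) ≈ -3.9999)
N = -662588829/165650461 - 422*sqrt(21)/165650461 ≈ -3.9999
(N - 7087)/(27062 + T(-163)) = ((-662588829/165650461 - 422*sqrt(21)/165650461) - 7087)/(27062 - 163) = (-1174627405936/165650461 - 422*sqrt(21)/165650461)/26899 = (-1174627405936/165650461 - 422*sqrt(21)/165650461)*(1/26899) = -1174627405936/4455831750439 - 422*sqrt(21)/4455831750439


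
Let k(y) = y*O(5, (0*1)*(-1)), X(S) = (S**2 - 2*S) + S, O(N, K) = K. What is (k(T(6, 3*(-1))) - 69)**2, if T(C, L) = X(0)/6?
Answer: 4761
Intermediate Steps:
X(S) = S**2 - S
T(C, L) = 0 (T(C, L) = (0*(-1 + 0))/6 = (0*(-1))*(1/6) = 0*(1/6) = 0)
k(y) = 0 (k(y) = y*((0*1)*(-1)) = y*(0*(-1)) = y*0 = 0)
(k(T(6, 3*(-1))) - 69)**2 = (0 - 69)**2 = (-69)**2 = 4761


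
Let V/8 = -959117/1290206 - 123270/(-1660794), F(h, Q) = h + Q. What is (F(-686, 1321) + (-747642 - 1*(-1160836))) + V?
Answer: 73893949910615361/178563865297 ≈ 4.1382e+5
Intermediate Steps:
F(h, Q) = Q + h
V = -955901376852/178563865297 (V = 8*(-959117/1290206 - 123270/(-1660794)) = 8*(-959117*1/1290206 - 123270*(-1/1660794)) = 8*(-959117/1290206 + 20545/276799) = 8*(-238975344213/357127730594) = -955901376852/178563865297 ≈ -5.3533)
(F(-686, 1321) + (-747642 - 1*(-1160836))) + V = ((1321 - 686) + (-747642 - 1*(-1160836))) - 955901376852/178563865297 = (635 + (-747642 + 1160836)) - 955901376852/178563865297 = (635 + 413194) - 955901376852/178563865297 = 413829 - 955901376852/178563865297 = 73893949910615361/178563865297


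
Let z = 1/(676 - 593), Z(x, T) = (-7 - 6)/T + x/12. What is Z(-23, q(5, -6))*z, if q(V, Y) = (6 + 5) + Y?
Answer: -271/4980 ≈ -0.054418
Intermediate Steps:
q(V, Y) = 11 + Y
Z(x, T) = -13/T + x/12 (Z(x, T) = -13/T + x*(1/12) = -13/T + x/12)
z = 1/83 ≈ 0.012048
Z(-23, q(5, -6))*z = (-13/(11 - 6) + (1/12)*(-23))*(1/83) = (-13/5 - 23/12)*(1/83) = -271/60*1/83 = -271/4980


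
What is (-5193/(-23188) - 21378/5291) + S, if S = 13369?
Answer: 149067611941/11153428 ≈ 13365.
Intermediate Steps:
(-5193/(-23188) - 21378/5291) + S = (-5193/(-23188) - 21378/5291) + 13369 = (-5193*(-1/23188) - 21378*1/5291) + 13369 = (5193/23188 - 21378/5291) + 13369 = -42566991/11153428 + 13369 = 149067611941/11153428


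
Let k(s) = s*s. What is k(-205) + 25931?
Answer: 67956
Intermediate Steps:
k(s) = s**2
k(-205) + 25931 = (-205)**2 + 25931 = 42025 + 25931 = 67956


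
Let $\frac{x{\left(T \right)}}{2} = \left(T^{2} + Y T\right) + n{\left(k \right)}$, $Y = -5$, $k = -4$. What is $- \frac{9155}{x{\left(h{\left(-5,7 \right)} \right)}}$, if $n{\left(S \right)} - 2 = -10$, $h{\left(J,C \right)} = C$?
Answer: $- \frac{9155}{12} \approx -762.92$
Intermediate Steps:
$n{\left(S \right)} = -8$ ($n{\left(S \right)} = 2 - 10 = -8$)
$x{\left(T \right)} = -16 - 10 T + 2 T^{2}$ ($x{\left(T \right)} = 2 \left(\left(T^{2} - 5 T\right) - 8\right) = 2 \left(-8 + T^{2} - 5 T\right) = -16 - 10 T + 2 T^{2}$)
$- \frac{9155}{x{\left(h{\left(-5,7 \right)} \right)}} = - \frac{9155}{-16 - 70 + 2 \cdot 7^{2}} = - \frac{9155}{-16 - 70 + 2 \cdot 49} = - \frac{9155}{-16 - 70 + 98} = - \frac{9155}{12}$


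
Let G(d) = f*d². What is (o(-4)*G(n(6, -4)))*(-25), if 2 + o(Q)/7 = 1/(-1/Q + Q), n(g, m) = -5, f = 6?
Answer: 59500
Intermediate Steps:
o(Q) = -14 + 7/(Q - 1/Q) (o(Q) = -14 + 7/(-1/Q + Q) = -14 + 7/(Q - 1/Q))
G(d) = 6*d²
(o(-4)*G(n(6, -4)))*(-25) = ((7*(2 - 4 - 2*(-4)²)/(-1 + (-4)²))*(6*(-5)²))*(-25) = ((7*(2 - 4 - 2*16)/(-1 + 16))*(6*25))*(-25) = ((7*(2 - 4 - 32)/15)*150)*(-25) = ((7*(1/15)*(-34))*150)*(-25) = -238/15*150*(-25) = -2380*(-25) = 59500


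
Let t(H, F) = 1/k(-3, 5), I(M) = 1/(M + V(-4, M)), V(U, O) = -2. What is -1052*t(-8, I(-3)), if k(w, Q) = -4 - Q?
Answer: 1052/9 ≈ 116.89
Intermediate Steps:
I(M) = 1/(-2 + M) (I(M) = 1/(M - 2) = 1/(-2 + M))
t(H, F) = -1/9 (t(H, F) = 1/(-4 - 1*5) = 1/(-4 - 5) = 1/(-9) = -1/9)
-1052*t(-8, I(-3)) = -1052*(-1/9) = 1052/9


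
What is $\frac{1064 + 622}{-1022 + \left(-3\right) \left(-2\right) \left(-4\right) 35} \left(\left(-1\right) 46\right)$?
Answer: $\frac{38778}{931} \approx 41.652$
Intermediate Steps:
$\frac{1064 + 622}{-1022 + \left(-3\right) \left(-2\right) \left(-4\right) 35} \left(\left(-1\right) 46\right) = \frac{1686}{-1022 + 6 \left(-4\right) 35} \left(-46\right) = \frac{1686}{-1022 - 840} \left(-46\right) = \frac{1686}{-1862} \left(-46\right) = 1686 \left(- \frac{1}{1862}\right) \left(-46\right) = \left(- \frac{843}{931}\right) \left(-46\right) = \frac{38778}{931}$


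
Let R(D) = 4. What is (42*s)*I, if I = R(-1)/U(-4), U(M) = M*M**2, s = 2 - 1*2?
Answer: 0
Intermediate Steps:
s = 0 (s = 2 - 2 = 0)
U(M) = M**3
I = -1/16 (I = 4/((-4)**3) = 4/(-64) = 4*(-1/64) = -1/16 ≈ -0.062500)
(42*s)*I = (42*0)*(-1/16) = 0*(-1/16) = 0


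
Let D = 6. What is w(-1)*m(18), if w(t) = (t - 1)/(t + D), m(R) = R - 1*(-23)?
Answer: -82/5 ≈ -16.400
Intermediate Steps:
m(R) = 23 + R (m(R) = R + 23 = 23 + R)
w(t) = (-1 + t)/(6 + t) (w(t) = (t - 1)/(t + 6) = (-1 + t)/(6 + t))
w(-1)*m(18) = ((-1 - 1)/(6 - 1))*(23 + 18) = (-2/5)*41 = ((⅕)*(-2))*41 = -⅖*41 = -82/5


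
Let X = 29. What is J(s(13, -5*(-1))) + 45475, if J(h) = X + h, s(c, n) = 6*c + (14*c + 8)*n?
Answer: 46532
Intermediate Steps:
s(c, n) = 6*c + n*(8 + 14*c) (s(c, n) = 6*c + (8 + 14*c)*n = 6*c + n*(8 + 14*c))
J(h) = 29 + h
J(s(13, -5*(-1))) + 45475 = (29 + (6*13 + 8*(-5*(-1)) + 14*13*(-5*(-1)))) + 45475 = (29 + (78 + 8*5 + 14*13*5)) + 45475 = (29 + (78 + 40 + 910)) + 45475 = (29 + 1028) + 45475 = 1057 + 45475 = 46532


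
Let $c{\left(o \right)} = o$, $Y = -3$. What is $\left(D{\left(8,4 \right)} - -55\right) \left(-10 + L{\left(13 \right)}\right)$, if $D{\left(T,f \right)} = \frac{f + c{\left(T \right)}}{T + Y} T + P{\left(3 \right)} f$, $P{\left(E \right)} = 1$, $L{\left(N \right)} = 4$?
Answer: $- \frac{2346}{5} \approx -469.2$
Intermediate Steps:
$D{\left(T,f \right)} = f + \frac{T \left(T + f\right)}{-3 + T}$ ($D{\left(T,f \right)} = \frac{f + T}{T - 3} T + 1 f = \frac{T + f}{-3 + T} T + f = \frac{T \left(T + f\right)}{-3 + T} + f = f + \frac{T \left(T + f\right)}{-3 + T}$)
$\left(D{\left(8,4 \right)} - -55\right) \left(-10 + L{\left(13 \right)}\right) = \left(\frac{8^{2} - 12 + 2 \cdot 8 \cdot 4}{-3 + 8} - -55\right) \left(-10 + 4\right) = \left(\frac{64 - 12 + 64}{5} + 55\right) \left(-6\right) = \left(\frac{1}{5} \cdot 116 + 55\right) \left(-6\right) = \left(\frac{116}{5} + 55\right) \left(-6\right) = \frac{391}{5} \left(-6\right) = - \frac{2346}{5}$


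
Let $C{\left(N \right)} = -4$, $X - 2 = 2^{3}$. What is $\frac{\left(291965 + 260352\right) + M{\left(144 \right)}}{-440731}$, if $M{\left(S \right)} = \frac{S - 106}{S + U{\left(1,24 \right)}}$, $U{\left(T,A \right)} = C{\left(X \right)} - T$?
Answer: $- \frac{76772101}{61261609} \approx -1.2532$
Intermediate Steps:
$X = 10$ ($X = 2 + 2^{3} = 2 + 8 = 10$)
$U{\left(T,A \right)} = -4 - T$
$M{\left(S \right)} = \frac{-106 + S}{-5 + S}$ ($M{\left(S \right)} = \frac{S - 106}{S - 5} = \frac{-106 + S}{S - 5} = \frac{-106 + S}{-5 + S}$)
$\frac{\left(291965 + 260352\right) + M{\left(144 \right)}}{-440731} = \frac{\left(291965 + 260352\right) + \frac{-106 + 144}{-5 + 144}}{-440731} = \left(552317 + \frac{1}{139} \cdot 38\right) \left(- \frac{1}{440731}\right) = \left(552317 + \frac{38}{139}\right) \left(- \frac{1}{440731}\right) = \frac{76772101}{139} \left(- \frac{1}{440731}\right) = - \frac{76772101}{61261609}$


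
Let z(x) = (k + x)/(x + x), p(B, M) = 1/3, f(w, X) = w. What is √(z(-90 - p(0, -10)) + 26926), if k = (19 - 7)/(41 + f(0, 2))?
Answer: √13296770297634/22222 ≈ 164.09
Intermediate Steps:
p(B, M) = ⅓
k = 12/41 (k = (19 - 7)/(41 + 0) = 12/41 ≈ 0.29268)
z(x) = (12/41 + x)/(2*x) (z(x) = (12/41 + x)/(x + x) = (12/41 + x)/((2*x)) = (12/41 + x)*(1/(2*x)) = (12/41 + x)/(2*x))
√(z(-90 - p(0, -10)) + 26926) = √((12 + 41*(-90 - 1*⅓))/(82*(-90 - 1*⅓)) + 26926) = √((12 + 41*(-90 - ⅓))/(82*(-90 - ⅓)) + 26926) = √((12 + 41*(-271/3))/(82*(-271/3)) + 26926) = √((1/82)*(-3/271)*(12 - 11111/3) + 26926) = √((1/82)*(-3/271)*(-11075/3) + 26926) = √(11075/22222 + 26926) = √(598360647/22222) = √13296770297634/22222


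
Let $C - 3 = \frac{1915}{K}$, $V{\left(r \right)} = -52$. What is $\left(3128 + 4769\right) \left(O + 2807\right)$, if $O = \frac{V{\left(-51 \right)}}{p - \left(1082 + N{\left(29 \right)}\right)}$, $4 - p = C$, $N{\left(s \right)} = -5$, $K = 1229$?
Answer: $\frac{29356523711877}{1324319} \approx 2.2167 \cdot 10^{7}$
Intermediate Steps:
$C = \frac{5602}{1229}$ ($C = 3 + \frac{1915}{1229} = \frac{5602}{1229} \approx 4.5582$)
$p = - \frac{686}{1229}$ ($p = 4 - \frac{5602}{1229} = - \frac{686}{1229} \approx -0.55818$)
$O = \frac{63908}{1324319}$ ($O = - \frac{52}{- \frac{686}{1229} - 1077} = - \frac{52}{- \frac{1324319}{1229}} = \left(-52\right) \left(- \frac{1229}{1324319}\right) = \frac{63908}{1324319} \approx 0.048257$)
$\left(3128 + 4769\right) \left(O + 2807\right) = \left(3128 + 4769\right) \left(\frac{63908}{1324319} + 2807\right) = 7897 \cdot \frac{3717427341}{1324319} = \frac{29356523711877}{1324319}$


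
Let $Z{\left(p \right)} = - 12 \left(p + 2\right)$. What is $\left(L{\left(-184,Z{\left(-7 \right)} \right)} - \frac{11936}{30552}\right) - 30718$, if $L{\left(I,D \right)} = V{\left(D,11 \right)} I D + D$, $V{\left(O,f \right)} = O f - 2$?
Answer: $- \frac{27859522474}{3819} \approx -7.295 \cdot 10^{6}$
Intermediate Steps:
$Z{\left(p \right)} = -24 - 12 p$ ($Z{\left(p \right)} = - 12 \left(2 + p\right) = -24 - 12 p$)
$V{\left(O,f \right)} = -2 + O f$
$L{\left(I,D \right)} = D + D I \left(-2 + 11 D\right)$ ($L{\left(I,D \right)} = \left(-2 + D 11\right) I D + D = \left(-2 + 11 D\right) I D + D = I \left(-2 + 11 D\right) D + D = D I \left(-2 + 11 D\right) + D = D + D I \left(-2 + 11 D\right)$)
$\left(L{\left(-184,Z{\left(-7 \right)} \right)} - \frac{11936}{30552}\right) - 30718 = \left(\left(-24 - -84\right) \left(1 - 184 \left(-2 + 11 \left(-24 - -84\right)\right)\right) - \frac{11936}{30552}\right) - 30718 = \left(\left(-24 + 84\right) \left(1 - 184 \left(-2 + 11 \left(-24 + 84\right)\right)\right) - \frac{1492}{3819}\right) - 30718 = \left(60 \left(1 - 184 \left(-2 + 11 \cdot 60\right)\right) - \frac{1492}{3819}\right) - 30718 = \left(60 \left(1 - 184 \left(-2 + 660\right)\right) - \frac{1492}{3819}\right) - 30718 = \left(60 \left(1 - 121072\right) - \frac{1492}{3819}\right) - 30718 = \left(60 \left(-121071\right) - \frac{1492}{3819}\right) - 30718 = \left(-7264260 - \frac{1492}{3819}\right) - 30718 = - \frac{27742210432}{3819} - 30718 = - \frac{27859522474}{3819}$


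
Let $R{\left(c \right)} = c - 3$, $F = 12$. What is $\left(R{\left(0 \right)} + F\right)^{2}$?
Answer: $81$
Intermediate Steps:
$R{\left(c \right)} = -3 + c$
$\left(R{\left(0 \right)} + F\right)^{2} = \left(\left(-3 + 0\right) + 12\right)^{2} = \left(-3 + 12\right)^{2} = 9^{2} = 81$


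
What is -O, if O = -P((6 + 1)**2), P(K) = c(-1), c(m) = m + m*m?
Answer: 0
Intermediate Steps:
c(m) = m + m**2
P(K) = 0 (P(K) = -(1 - 1) = -1*0 = 0)
O = 0 (O = -1*0 = 0)
-O = -1*0 = 0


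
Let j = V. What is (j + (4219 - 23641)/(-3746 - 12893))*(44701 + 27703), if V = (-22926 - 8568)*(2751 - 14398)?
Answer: 441907814451826896/16639 ≈ 2.6559e+13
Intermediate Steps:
V = 366810618 (V = -31494*(-11647) = 366810618)
j = 366810618
(j + (4219 - 23641)/(-3746 - 12893))*(44701 + 27703) = (366810618 + (4219 - 23641)/(-3746 - 12893))*(44701 + 27703) = (366810618 - 19422/(-16639))*72404 = (366810618 - 19422*(-1/16639))*72404 = (366810618 + 19422/16639)*72404 = (6103361892324/16639)*72404 = 441907814451826896/16639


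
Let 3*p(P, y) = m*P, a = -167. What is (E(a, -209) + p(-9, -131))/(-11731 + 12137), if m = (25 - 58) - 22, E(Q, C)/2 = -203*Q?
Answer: 67967/406 ≈ 167.41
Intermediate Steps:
E(Q, C) = -406*Q (E(Q, C) = 2*(-203*Q) = -406*Q)
m = -55 (m = -33 - 22 = -55)
p(P, y) = -55*P/3 (p(P, y) = (-55*P)/3 = -55*P/3)
(E(a, -209) + p(-9, -131))/(-11731 + 12137) = (-406*(-167) - 55/3*(-9))/(-11731 + 12137) = (67802 + 165)/406 = 67967*(1/406) = 67967/406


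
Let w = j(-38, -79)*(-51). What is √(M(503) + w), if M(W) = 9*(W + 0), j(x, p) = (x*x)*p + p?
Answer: 8*√91038 ≈ 2413.8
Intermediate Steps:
j(x, p) = p + p*x² (j(x, p) = x²*p + p = p*x² + p = p + p*x²)
M(W) = 9*W
w = 5821905 (w = -79*(1 + (-38)²)*(-51) = -79*(1 + 1444)*(-51) = -79*1445*(-51) = -114155*(-51) = 5821905)
√(M(503) + w) = √(9*503 + 5821905) = √(4527 + 5821905) = √5826432 = 8*√91038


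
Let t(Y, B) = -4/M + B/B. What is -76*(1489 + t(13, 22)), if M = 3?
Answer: -339416/3 ≈ -1.1314e+5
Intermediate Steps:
t(Y, B) = -⅓ (t(Y, B) = -4/3 + B/B = -4*⅓ + 1 = -4/3 + 1 = -⅓)
-76*(1489 + t(13, 22)) = -76*(1489 - ⅓) = -76*4466/3 = -339416/3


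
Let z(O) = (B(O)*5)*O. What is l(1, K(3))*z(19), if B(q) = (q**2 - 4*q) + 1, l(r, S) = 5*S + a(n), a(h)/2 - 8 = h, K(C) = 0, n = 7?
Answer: 815100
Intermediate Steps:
a(h) = 16 + 2*h
l(r, S) = 30 + 5*S (l(r, S) = 5*S + (16 + 2*7) = 5*S + (16 + 14) = 5*S + 30 = 30 + 5*S)
B(q) = 1 + q**2 - 4*q
z(O) = O*(5 - 20*O + 5*O**2) (z(O) = ((1 + O**2 - 4*O)*5)*O = (5 - 20*O + 5*O**2)*O = O*(5 - 20*O + 5*O**2))
l(1, K(3))*z(19) = (30 + 5*0)*(5*19*(1 + 19**2 - 4*19)) = (30 + 0)*(5*19*(1 + 361 - 76)) = 30*(5*19*286) = 30*27170 = 815100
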